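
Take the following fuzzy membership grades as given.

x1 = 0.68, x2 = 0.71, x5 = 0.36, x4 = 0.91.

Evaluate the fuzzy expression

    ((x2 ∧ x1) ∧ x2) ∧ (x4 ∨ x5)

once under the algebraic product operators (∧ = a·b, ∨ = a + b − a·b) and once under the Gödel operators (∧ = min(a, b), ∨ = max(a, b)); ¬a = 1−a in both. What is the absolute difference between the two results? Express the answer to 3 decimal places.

Under algebraic product:
  x2 ∧ x1 = a·b on (0.7100, 0.6800) = 0.4828
  (x2 ∧ x1) ∧ x2 = a·b on (0.4828, 0.7100) = 0.3428
  x4 ∨ x5 = a + b − a·b on (0.9100, 0.3600) = 0.9424
  ((x2 ∧ x1) ∧ x2) ∧ (x4 ∨ x5) = a·b on (0.3428, 0.9424) = 0.3230
  → value = 0.3230
Under Gödel:
  x2 ∧ x1 = min(a, b) on (0.71, 0.68) = 0.68
  (x2 ∧ x1) ∧ x2 = min(a, b) on (0.68, 0.71) = 0.68
  x4 ∨ x5 = max(a, b) on (0.91, 0.36) = 0.91
  ((x2 ∧ x1) ∧ x2) ∧ (x4 ∨ x5) = min(a, b) on (0.68, 0.91) = 0.68
  → value = 0.6800
|0.3230 − 0.6800| = 0.357

0.357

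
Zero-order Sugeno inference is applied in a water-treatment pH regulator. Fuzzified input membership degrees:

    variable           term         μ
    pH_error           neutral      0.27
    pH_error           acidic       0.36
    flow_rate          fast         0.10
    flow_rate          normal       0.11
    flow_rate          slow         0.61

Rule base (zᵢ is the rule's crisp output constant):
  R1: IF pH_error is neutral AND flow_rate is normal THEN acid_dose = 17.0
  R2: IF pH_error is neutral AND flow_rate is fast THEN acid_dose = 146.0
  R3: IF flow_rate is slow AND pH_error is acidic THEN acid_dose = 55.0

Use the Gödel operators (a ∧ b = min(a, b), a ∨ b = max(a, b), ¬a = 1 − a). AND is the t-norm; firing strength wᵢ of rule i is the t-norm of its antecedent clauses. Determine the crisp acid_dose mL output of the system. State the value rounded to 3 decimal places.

R1 (z=17.0): neutral=0.27, normal=0.11; AND[min(a, b)] → w = 0.11
R2 (z=146.0): neutral=0.27, fast=0.10; AND[min(a, b)] → w = 0.10
R3 (z=55.0): slow=0.61, acidic=0.36; AND[min(a, b)] → w = 0.36
Weighted average = (0.11·17.0 + 0.10·146.0 + 0.36·55.0) / (0.11 + 0.10 + 0.36)
  = 36.2700 / 0.5700 = 63.632

63.632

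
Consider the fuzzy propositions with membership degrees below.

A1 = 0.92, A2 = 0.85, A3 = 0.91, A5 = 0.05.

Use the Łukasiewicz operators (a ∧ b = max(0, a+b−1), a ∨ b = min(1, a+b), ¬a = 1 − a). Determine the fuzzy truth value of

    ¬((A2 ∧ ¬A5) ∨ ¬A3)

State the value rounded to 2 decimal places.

0.11

¬A5 = 1 − 0.05 = 0.95
A2 ∧ ¬A5 = max(0, a+b−1) on (0.85, 0.95) = 0.80
¬A3 = 1 − 0.91 = 0.09
(A2 ∧ ¬A5) ∨ ¬A3 = min(1, a+b) on (0.80, 0.09) = 0.89
¬((A2 ∧ ¬A5) ∨ ¬A3) = 1 − 0.89 = 0.11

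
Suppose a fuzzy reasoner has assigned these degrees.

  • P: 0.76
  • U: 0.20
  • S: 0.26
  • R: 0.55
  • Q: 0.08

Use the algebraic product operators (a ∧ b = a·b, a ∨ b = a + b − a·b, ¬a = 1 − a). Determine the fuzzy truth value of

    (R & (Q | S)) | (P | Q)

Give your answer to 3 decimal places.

Q | S = a + b − a·b on (0.0800, 0.2600) = 0.3192
R & (Q | S) = a·b on (0.5500, 0.3192) = 0.1756
P | Q = a + b − a·b on (0.7600, 0.0800) = 0.7792
(R & (Q | S)) | (P | Q) = a + b − a·b on (0.1756, 0.7792) = 0.8180

0.818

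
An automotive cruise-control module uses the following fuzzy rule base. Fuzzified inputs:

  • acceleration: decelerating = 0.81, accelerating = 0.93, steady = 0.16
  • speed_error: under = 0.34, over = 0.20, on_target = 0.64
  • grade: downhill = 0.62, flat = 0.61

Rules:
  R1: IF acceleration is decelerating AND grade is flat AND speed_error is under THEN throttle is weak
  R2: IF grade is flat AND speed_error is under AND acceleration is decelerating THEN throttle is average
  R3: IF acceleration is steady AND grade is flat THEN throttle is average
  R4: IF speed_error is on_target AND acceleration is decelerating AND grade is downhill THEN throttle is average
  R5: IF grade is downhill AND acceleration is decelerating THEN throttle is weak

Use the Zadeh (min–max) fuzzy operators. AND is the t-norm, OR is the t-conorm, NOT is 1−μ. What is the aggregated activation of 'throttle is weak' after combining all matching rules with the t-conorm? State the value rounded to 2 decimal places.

0.62

R1: decelerating=0.81, flat=0.61, under=0.34; AND[min(a, b)] → w = 0.34
R2: flat=0.61, under=0.34, decelerating=0.81; AND[min(a, b)] → w = 0.34
R3: steady=0.16, flat=0.61; AND[min(a, b)] → w = 0.16
R4: on_target=0.64, decelerating=0.81, downhill=0.62; AND[min(a, b)] → w = 0.62
R5: downhill=0.62, decelerating=0.81; AND[min(a, b)] → w = 0.62
Rules with consequent 'weak': {R1, R5} → strengths 0.34, 0.62
Aggregate via t-conorm [max(a, b)]: 0.62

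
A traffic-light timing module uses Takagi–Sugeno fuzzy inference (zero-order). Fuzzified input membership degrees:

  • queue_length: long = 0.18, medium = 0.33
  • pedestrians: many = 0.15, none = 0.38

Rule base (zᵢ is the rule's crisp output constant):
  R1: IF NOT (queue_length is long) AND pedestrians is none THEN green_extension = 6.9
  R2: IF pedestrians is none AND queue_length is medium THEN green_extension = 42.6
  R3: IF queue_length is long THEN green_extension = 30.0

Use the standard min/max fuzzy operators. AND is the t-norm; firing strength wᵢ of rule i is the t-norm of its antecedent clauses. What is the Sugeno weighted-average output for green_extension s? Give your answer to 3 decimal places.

24.809

R1 (z=6.9): ¬long=1−0.18=0.82, none=0.38; AND[min(a, b)] → w = 0.38
R2 (z=42.6): none=0.38, medium=0.33; AND[min(a, b)] → w = 0.33
R3 (z=30.0): long=0.18 → w = 0.18
Weighted average = (0.38·6.9 + 0.33·42.6 + 0.18·30.0) / (0.38 + 0.33 + 0.18)
  = 22.0800 / 0.8900 = 24.809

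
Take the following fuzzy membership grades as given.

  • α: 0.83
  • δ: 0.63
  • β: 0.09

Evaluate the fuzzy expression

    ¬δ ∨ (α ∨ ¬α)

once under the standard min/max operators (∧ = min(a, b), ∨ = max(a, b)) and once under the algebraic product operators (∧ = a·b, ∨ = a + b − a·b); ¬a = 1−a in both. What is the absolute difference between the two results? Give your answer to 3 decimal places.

0.081

Under standard min/max:
  ¬δ = 1 − 0.63 = 0.37
  ¬α = 1 − 0.83 = 0.17
  α ∨ ¬α = max(a, b) on (0.83, 0.17) = 0.83
  ¬δ ∨ (α ∨ ¬α) = max(a, b) on (0.37, 0.83) = 0.83
  → value = 0.8300
Under algebraic product:
  ¬δ = 1 − 0.6300 = 0.3700
  ¬α = 1 − 0.8300 = 0.1700
  α ∨ ¬α = a + b − a·b on (0.8300, 0.1700) = 0.8589
  ¬δ ∨ (α ∨ ¬α) = a + b − a·b on (0.3700, 0.8589) = 0.9111
  → value = 0.9111
|0.8300 − 0.9111| = 0.081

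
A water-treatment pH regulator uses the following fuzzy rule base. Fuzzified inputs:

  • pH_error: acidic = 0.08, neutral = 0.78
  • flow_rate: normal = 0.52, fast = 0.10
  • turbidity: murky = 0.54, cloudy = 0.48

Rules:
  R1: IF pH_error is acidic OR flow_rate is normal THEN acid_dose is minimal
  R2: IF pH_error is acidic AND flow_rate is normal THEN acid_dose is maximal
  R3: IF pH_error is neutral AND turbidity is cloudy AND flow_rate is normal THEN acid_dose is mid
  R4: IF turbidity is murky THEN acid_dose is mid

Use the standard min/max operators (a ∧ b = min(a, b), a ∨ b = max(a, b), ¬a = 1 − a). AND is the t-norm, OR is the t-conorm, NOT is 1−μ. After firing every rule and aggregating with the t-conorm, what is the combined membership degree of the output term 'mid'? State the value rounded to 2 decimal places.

0.54

R1: acidic=0.08, normal=0.52; OR[max(a, b)] → w = 0.52
R2: acidic=0.08, normal=0.52; AND[min(a, b)] → w = 0.08
R3: neutral=0.78, cloudy=0.48, normal=0.52; AND[min(a, b)] → w = 0.48
R4: murky=0.54 → w = 0.54
Rules with consequent 'mid': {R3, R4} → strengths 0.48, 0.54
Aggregate via t-conorm [max(a, b)]: 0.54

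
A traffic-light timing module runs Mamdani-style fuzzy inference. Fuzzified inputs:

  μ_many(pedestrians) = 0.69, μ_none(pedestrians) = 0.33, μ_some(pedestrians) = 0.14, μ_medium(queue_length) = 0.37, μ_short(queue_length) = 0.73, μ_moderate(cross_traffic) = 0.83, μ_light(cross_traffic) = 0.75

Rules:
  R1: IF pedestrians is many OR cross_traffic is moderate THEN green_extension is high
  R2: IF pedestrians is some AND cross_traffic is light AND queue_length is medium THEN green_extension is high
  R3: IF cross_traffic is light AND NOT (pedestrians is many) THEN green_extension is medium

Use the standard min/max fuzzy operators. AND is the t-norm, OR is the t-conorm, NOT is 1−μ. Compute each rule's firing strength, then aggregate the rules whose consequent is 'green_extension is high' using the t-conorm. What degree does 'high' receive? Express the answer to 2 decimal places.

0.83

R1: many=0.69, moderate=0.83; OR[max(a, b)] → w = 0.83
R2: some=0.14, light=0.75, medium=0.37; AND[min(a, b)] → w = 0.14
R3: light=0.75, ¬many=1−0.69=0.31; AND[min(a, b)] → w = 0.31
Rules with consequent 'high': {R1, R2} → strengths 0.83, 0.14
Aggregate via t-conorm [max(a, b)]: 0.83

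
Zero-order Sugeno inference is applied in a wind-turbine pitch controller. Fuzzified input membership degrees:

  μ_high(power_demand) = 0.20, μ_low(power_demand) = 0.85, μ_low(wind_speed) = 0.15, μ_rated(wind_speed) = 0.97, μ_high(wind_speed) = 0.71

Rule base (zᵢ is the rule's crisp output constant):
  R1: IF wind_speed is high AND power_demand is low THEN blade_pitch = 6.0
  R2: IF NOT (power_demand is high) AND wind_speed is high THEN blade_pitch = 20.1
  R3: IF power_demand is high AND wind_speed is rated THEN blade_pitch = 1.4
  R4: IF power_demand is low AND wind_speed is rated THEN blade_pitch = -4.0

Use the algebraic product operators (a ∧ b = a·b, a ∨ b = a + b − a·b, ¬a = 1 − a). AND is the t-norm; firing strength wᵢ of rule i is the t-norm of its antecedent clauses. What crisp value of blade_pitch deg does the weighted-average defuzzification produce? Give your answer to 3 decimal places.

5.485

R1 (z=6.0): high=0.71, low=0.85; AND[a·b] → w = 0.6035
R2 (z=20.1): ¬high=1−0.20=0.80, high=0.71; AND[a·b] → w = 0.5680
R3 (z=1.4): high=0.20, rated=0.97; AND[a·b] → w = 0.1940
R4 (z=-4.0): low=0.85, rated=0.97; AND[a·b] → w = 0.8245
Weighted average = (0.6035·6.0 + 0.5680·20.1 + 0.1940·1.4 + 0.8245·-4.0) / (0.6035 + 0.5680 + 0.1940 + 0.8245)
  = 12.0114 / 2.1900 = 5.485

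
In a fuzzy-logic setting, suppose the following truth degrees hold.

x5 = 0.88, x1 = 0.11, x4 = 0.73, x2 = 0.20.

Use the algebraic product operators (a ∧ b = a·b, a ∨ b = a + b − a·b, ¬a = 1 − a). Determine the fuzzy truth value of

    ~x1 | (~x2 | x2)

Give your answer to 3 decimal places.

0.982

~x1 = 1 − 0.1100 = 0.8900
~x2 = 1 − 0.2000 = 0.8000
~x2 | x2 = a + b − a·b on (0.8000, 0.2000) = 0.8400
~x1 | (~x2 | x2) = a + b − a·b on (0.8900, 0.8400) = 0.9824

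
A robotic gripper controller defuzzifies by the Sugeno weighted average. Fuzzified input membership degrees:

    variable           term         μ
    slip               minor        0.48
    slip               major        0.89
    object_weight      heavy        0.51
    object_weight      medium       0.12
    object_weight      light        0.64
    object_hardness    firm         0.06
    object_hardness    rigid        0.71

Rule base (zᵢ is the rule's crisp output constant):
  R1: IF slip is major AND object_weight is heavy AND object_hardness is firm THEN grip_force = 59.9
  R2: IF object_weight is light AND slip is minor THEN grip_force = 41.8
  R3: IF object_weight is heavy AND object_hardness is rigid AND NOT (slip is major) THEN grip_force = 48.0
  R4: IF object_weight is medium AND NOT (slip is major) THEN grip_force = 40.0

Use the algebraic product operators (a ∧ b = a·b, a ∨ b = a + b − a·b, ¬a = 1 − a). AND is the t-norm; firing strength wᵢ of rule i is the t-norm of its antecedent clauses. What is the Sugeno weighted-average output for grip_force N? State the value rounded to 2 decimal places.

43.65

R1 (z=59.9): major=0.89, heavy=0.51, firm=0.06; AND[a·b] → w = 0.0272
R2 (z=41.8): light=0.64, minor=0.48; AND[a·b] → w = 0.3072
R3 (z=48.0): heavy=0.51, rigid=0.71, ¬major=1−0.89=0.11; AND[a·b] → w = 0.0398
R4 (z=40.0): medium=0.12, ¬major=1−0.89=0.11; AND[a·b] → w = 0.0132
Weighted average = (0.0272·59.9 + 0.3072·41.8 + 0.0398·48.0 + 0.0132·40.0) / (0.0272 + 0.3072 + 0.0398 + 0.0132)
  = 16.9122 / 0.3875 = 43.65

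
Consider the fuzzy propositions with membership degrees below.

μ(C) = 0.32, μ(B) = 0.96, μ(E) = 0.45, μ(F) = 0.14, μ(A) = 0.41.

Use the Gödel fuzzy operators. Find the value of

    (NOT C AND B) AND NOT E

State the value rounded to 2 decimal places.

NOT C = 1 − 0.32 = 0.68
NOT C AND B = min(a, b) on (0.68, 0.96) = 0.68
NOT E = 1 − 0.45 = 0.55
(NOT C AND B) AND NOT E = min(a, b) on (0.68, 0.55) = 0.55

0.55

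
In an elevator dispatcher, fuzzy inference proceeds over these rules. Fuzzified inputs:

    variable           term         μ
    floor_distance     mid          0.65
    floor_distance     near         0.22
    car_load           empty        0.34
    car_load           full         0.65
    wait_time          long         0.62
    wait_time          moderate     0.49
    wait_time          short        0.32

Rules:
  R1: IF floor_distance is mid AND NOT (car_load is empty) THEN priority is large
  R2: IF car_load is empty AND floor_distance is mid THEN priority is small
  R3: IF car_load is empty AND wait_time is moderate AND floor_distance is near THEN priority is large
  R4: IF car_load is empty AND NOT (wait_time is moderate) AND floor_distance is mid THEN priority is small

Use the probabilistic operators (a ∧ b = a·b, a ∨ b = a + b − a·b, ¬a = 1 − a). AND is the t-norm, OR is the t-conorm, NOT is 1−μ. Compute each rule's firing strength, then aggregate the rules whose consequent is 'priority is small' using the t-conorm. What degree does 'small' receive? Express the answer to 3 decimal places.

0.309

R1: mid=0.65, ¬empty=1−0.34=0.66; AND[a·b] → w = 0.4290
R2: empty=0.34, mid=0.65; AND[a·b] → w = 0.2210
R3: empty=0.34, moderate=0.49, near=0.22; AND[a·b] → w = 0.0367
R4: empty=0.34, ¬moderate=1−0.49=0.51, mid=0.65; AND[a·b] → w = 0.1127
Rules with consequent 'small': {R2, R4} → strengths 0.2210, 0.1127
Aggregate via t-conorm [a + b − a·b]: 0.3088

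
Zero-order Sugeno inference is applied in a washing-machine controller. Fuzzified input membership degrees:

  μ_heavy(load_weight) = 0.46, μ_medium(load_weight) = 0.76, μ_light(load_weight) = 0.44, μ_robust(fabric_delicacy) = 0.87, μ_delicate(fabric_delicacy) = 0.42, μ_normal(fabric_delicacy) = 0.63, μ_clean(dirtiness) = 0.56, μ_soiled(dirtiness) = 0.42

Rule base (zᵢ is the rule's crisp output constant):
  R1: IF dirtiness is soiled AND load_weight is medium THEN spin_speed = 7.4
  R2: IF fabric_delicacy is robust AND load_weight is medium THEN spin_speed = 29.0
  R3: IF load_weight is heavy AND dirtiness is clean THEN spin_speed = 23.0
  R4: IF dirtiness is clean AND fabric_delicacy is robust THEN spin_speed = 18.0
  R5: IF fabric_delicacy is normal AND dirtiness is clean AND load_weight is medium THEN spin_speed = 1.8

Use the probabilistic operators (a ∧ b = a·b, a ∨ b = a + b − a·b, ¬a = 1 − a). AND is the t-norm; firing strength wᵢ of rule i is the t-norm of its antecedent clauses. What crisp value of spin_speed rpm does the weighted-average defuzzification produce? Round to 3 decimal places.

R1 (z=7.4): soiled=0.42, medium=0.76; AND[a·b] → w = 0.3192
R2 (z=29.0): robust=0.87, medium=0.76; AND[a·b] → w = 0.6612
R3 (z=23.0): heavy=0.46, clean=0.56; AND[a·b] → w = 0.2576
R4 (z=18.0): clean=0.56, robust=0.87; AND[a·b] → w = 0.4872
R5 (z=1.8): normal=0.63, clean=0.56, medium=0.76; AND[a·b] → w = 0.2681
Weighted average = (0.3192·7.4 + 0.6612·29.0 + 0.2576·23.0 + 0.4872·18.0 + 0.2681·1.8) / (0.3192 + 0.6612 + 0.2576 + 0.4872 + 0.2681)
  = 36.7139 / 1.9933 = 18.418

18.418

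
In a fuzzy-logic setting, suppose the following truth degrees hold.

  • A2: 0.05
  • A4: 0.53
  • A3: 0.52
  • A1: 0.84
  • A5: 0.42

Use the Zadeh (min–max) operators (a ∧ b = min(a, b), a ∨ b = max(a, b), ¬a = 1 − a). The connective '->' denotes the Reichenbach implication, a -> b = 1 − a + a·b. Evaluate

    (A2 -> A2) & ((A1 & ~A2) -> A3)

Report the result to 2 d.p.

0.60

A2 -> A2  [Reichenbach: 1 − a + a·b] with a=0.05, b=0.05 → 0.95
~A2 = 1 − 0.05 = 0.95
A1 & ~A2 = min(a, b) on (0.84, 0.95) = 0.84
(A1 & ~A2) -> A3  [Reichenbach: 1 − a + a·b] with a=0.84, b=0.52 → 0.60
(A2 -> A2) & ((A1 & ~A2) -> A3) = min(a, b) on (0.95, 0.60) = 0.60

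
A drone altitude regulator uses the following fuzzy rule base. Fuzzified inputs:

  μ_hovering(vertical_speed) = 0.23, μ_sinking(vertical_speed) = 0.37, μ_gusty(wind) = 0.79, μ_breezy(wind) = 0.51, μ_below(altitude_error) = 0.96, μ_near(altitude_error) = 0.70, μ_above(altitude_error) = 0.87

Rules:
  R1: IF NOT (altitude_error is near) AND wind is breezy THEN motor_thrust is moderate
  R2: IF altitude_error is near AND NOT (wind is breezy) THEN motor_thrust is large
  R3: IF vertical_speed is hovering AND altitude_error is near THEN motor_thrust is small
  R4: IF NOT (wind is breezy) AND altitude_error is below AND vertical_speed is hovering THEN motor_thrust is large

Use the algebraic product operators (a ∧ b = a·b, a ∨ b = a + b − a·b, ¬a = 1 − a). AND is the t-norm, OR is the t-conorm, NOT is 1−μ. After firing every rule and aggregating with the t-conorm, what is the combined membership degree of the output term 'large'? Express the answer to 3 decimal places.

R1: ¬near=1−0.70=0.30, breezy=0.51; AND[a·b] → w = 0.1530
R2: near=0.70, ¬breezy=1−0.51=0.49; AND[a·b] → w = 0.3430
R3: hovering=0.23, near=0.70; AND[a·b] → w = 0.1610
R4: ¬breezy=1−0.51=0.49, below=0.96, hovering=0.23; AND[a·b] → w = 0.1082
Rules with consequent 'large': {R2, R4} → strengths 0.3430, 0.1082
Aggregate via t-conorm [a + b − a·b]: 0.4141

0.414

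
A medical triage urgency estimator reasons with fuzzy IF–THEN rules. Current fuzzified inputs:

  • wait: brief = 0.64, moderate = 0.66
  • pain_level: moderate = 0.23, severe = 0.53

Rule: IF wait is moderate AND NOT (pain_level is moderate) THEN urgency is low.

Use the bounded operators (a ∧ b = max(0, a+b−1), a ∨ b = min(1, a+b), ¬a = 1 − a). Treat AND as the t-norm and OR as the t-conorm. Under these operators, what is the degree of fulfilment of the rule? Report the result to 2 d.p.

firing strength: moderate=0.66, ¬moderate=1−0.23=0.77; AND[max(0, a+b−1)] → w = 0.43

0.43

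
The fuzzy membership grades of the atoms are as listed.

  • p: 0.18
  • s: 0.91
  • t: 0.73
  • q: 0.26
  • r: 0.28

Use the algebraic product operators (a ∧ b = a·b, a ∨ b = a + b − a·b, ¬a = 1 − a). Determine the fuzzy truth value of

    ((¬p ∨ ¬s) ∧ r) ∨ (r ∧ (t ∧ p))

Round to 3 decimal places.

0.262

¬p = 1 − 0.1800 = 0.8200
¬s = 1 − 0.9100 = 0.0900
¬p ∨ ¬s = a + b − a·b on (0.8200, 0.0900) = 0.8362
(¬p ∨ ¬s) ∧ r = a·b on (0.8362, 0.2800) = 0.2341
t ∧ p = a·b on (0.7300, 0.1800) = 0.1314
r ∧ (t ∧ p) = a·b on (0.2800, 0.1314) = 0.0368
((¬p ∨ ¬s) ∧ r) ∨ (r ∧ (t ∧ p)) = a + b − a·b on (0.2341, 0.0368) = 0.2623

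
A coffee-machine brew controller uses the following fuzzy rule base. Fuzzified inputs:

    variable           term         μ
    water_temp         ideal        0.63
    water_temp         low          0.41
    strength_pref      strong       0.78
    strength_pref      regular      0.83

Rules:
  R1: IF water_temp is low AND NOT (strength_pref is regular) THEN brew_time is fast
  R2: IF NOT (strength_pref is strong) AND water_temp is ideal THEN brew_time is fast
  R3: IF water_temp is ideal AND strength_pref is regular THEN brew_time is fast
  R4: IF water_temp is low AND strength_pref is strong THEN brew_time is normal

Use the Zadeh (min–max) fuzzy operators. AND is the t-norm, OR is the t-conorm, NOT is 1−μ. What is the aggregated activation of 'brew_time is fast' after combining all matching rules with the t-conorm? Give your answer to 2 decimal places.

0.63

R1: low=0.41, ¬regular=1−0.83=0.17; AND[min(a, b)] → w = 0.17
R2: ¬strong=1−0.78=0.22, ideal=0.63; AND[min(a, b)] → w = 0.22
R3: ideal=0.63, regular=0.83; AND[min(a, b)] → w = 0.63
R4: low=0.41, strong=0.78; AND[min(a, b)] → w = 0.41
Rules with consequent 'fast': {R1, R2, R3} → strengths 0.17, 0.22, 0.63
Aggregate via t-conorm [max(a, b)]: 0.63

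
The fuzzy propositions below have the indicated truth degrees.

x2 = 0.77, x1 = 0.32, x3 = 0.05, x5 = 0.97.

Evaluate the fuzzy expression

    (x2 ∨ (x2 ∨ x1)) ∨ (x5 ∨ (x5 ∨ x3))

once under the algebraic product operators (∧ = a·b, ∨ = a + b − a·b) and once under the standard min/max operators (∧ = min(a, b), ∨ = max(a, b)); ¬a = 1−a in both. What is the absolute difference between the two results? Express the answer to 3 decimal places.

Under algebraic product:
  x2 ∨ x1 = a + b − a·b on (0.7700, 0.3200) = 0.8436
  x2 ∨ (x2 ∨ x1) = a + b − a·b on (0.7700, 0.8436) = 0.9640
  x5 ∨ x3 = a + b − a·b on (0.9700, 0.0500) = 0.9715
  x5 ∨ (x5 ∨ x3) = a + b − a·b on (0.9700, 0.9715) = 0.9991
  (x2 ∨ (x2 ∨ x1)) ∨ (x5 ∨ (x5 ∨ x3)) = a + b − a·b on (0.9640, 0.9991) = 1.0000
  → value = 1.0000
Under standard min/max:
  x2 ∨ x1 = max(a, b) on (0.77, 0.32) = 0.77
  x2 ∨ (x2 ∨ x1) = max(a, b) on (0.77, 0.77) = 0.77
  x5 ∨ x3 = max(a, b) on (0.97, 0.05) = 0.97
  x5 ∨ (x5 ∨ x3) = max(a, b) on (0.97, 0.97) = 0.97
  (x2 ∨ (x2 ∨ x1)) ∨ (x5 ∨ (x5 ∨ x3)) = max(a, b) on (0.77, 0.97) = 0.97
  → value = 0.9700
|1.0000 − 0.9700| = 0.030

0.030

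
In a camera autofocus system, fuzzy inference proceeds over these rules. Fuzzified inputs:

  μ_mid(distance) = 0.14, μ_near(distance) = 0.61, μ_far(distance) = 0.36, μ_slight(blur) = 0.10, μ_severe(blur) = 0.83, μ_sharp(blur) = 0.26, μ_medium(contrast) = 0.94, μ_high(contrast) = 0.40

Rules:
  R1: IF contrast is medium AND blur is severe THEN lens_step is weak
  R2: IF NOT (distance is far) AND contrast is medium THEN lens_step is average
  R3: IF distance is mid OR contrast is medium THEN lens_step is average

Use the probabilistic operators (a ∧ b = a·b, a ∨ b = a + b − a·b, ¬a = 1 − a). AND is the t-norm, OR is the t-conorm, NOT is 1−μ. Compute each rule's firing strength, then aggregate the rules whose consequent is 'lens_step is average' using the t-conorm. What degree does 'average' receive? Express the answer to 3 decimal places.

R1: medium=0.94, severe=0.83; AND[a·b] → w = 0.7802
R2: ¬far=1−0.36=0.64, medium=0.94; AND[a·b] → w = 0.6016
R3: mid=0.14, medium=0.94; OR[a + b − a·b] → w = 0.9484
Rules with consequent 'average': {R2, R3} → strengths 0.6016, 0.9484
Aggregate via t-conorm [a + b − a·b]: 0.9794

0.979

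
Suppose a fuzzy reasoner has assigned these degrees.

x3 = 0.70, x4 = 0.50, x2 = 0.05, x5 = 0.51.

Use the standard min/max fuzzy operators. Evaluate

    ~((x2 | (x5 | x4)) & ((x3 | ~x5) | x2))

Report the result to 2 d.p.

0.49

x5 | x4 = max(a, b) on (0.51, 0.50) = 0.51
x2 | (x5 | x4) = max(a, b) on (0.05, 0.51) = 0.51
~x5 = 1 − 0.51 = 0.49
x3 | ~x5 = max(a, b) on (0.70, 0.49) = 0.70
(x3 | ~x5) | x2 = max(a, b) on (0.70, 0.05) = 0.70
(x2 | (x5 | x4)) & ((x3 | ~x5) | x2) = min(a, b) on (0.51, 0.70) = 0.51
~((x2 | (x5 | x4)) & ((x3 | ~x5) | x2)) = 1 − 0.51 = 0.49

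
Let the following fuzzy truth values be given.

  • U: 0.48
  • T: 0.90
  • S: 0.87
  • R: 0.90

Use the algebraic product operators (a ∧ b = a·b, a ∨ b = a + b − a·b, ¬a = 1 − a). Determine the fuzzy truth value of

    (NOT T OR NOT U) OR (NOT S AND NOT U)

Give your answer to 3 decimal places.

0.597

NOT T = 1 − 0.9000 = 0.1000
NOT U = 1 − 0.4800 = 0.5200
NOT T OR NOT U = a + b − a·b on (0.1000, 0.5200) = 0.5680
NOT S = 1 − 0.8700 = 0.1300
NOT U = 1 − 0.4800 = 0.5200
NOT S AND NOT U = a·b on (0.1300, 0.5200) = 0.0676
(NOT T OR NOT U) OR (NOT S AND NOT U) = a + b − a·b on (0.5680, 0.0676) = 0.5972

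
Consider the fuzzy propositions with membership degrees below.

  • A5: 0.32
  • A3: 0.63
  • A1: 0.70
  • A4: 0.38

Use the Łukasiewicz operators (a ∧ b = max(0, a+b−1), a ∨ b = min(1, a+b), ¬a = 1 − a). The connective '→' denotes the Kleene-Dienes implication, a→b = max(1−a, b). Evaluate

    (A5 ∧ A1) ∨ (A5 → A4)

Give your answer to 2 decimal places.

0.70

A5 ∧ A1 = max(0, a+b−1) on (0.32, 0.70) = 0.02
A5 → A4  [Kleene-Dienes: max(1−a, b)] with a=0.32, b=0.38 → 0.68
(A5 ∧ A1) ∨ (A5 → A4) = min(1, a+b) on (0.02, 0.68) = 0.70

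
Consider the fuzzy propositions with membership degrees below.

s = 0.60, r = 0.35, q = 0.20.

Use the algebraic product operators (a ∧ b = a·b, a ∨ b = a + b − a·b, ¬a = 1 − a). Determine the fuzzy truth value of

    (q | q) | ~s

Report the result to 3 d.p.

0.616

q | q = a + b − a·b on (0.2000, 0.2000) = 0.3600
~s = 1 − 0.6000 = 0.4000
(q | q) | ~s = a + b − a·b on (0.3600, 0.4000) = 0.6160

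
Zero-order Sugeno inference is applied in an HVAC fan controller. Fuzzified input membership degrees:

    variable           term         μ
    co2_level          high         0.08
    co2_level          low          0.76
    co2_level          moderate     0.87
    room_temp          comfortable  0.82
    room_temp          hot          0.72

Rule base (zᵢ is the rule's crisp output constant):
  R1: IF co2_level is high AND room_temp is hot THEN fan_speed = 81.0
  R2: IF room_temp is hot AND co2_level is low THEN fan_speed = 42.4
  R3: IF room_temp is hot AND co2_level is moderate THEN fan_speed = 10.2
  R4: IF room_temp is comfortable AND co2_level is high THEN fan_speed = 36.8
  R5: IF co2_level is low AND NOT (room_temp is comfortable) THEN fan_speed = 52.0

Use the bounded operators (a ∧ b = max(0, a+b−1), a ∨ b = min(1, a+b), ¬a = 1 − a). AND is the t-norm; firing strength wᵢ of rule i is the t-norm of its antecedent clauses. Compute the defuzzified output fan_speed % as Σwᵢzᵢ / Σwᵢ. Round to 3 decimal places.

24.645

R1 (z=81.0): high=0.08, hot=0.72; AND[max(0, a+b−1)] → w = 0.00
R2 (z=42.4): hot=0.72, low=0.76; AND[max(0, a+b−1)] → w = 0.48
R3 (z=10.2): hot=0.72, moderate=0.87; AND[max(0, a+b−1)] → w = 0.59
R4 (z=36.8): comfortable=0.82, high=0.08; AND[max(0, a+b−1)] → w = 0.00
R5 (z=52.0): low=0.76, ¬comfortable=1−0.82=0.18; AND[max(0, a+b−1)] → w = 0.00
Weighted average = (0.00·81.0 + 0.48·42.4 + 0.59·10.2 + 0.00·36.8 + 0.00·52.0) / (0.00 + 0.48 + 0.59 + 0.00 + 0.00)
  = 26.3700 / 1.0700 = 24.645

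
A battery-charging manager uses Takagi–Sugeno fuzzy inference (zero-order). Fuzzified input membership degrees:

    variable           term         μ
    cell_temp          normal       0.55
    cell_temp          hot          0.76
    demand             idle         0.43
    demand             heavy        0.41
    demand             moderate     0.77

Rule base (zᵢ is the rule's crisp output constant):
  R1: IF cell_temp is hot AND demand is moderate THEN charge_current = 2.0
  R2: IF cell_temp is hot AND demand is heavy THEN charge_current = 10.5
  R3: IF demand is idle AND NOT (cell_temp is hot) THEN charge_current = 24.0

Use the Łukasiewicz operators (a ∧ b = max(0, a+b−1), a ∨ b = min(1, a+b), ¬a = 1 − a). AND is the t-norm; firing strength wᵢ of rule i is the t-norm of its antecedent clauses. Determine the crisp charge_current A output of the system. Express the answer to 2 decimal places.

R1 (z=2.0): hot=0.76, moderate=0.77; AND[max(0, a+b−1)] → w = 0.53
R2 (z=10.5): hot=0.76, heavy=0.41; AND[max(0, a+b−1)] → w = 0.17
R3 (z=24.0): idle=0.43, ¬hot=1−0.76=0.24; AND[max(0, a+b−1)] → w = 0.00
Weighted average = (0.53·2.0 + 0.17·10.5 + 0.00·24.0) / (0.53 + 0.17 + 0.00)
  = 2.8450 / 0.7000 = 4.06

4.06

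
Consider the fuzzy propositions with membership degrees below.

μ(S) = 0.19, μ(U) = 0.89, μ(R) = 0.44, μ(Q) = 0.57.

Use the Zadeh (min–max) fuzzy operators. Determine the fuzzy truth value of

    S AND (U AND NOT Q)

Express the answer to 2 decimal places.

NOT Q = 1 − 0.57 = 0.43
U AND NOT Q = min(a, b) on (0.89, 0.43) = 0.43
S AND (U AND NOT Q) = min(a, b) on (0.19, 0.43) = 0.19

0.19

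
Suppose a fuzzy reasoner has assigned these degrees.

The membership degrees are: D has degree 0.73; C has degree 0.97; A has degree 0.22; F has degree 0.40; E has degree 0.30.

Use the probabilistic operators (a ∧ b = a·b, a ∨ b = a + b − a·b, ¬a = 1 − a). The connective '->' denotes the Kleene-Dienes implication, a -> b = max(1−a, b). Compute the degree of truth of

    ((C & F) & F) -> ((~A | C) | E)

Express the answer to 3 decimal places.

0.995

C & F = a·b on (0.9700, 0.4000) = 0.3880
(C & F) & F = a·b on (0.3880, 0.4000) = 0.1552
~A = 1 − 0.2200 = 0.7800
~A | C = a + b − a·b on (0.7800, 0.9700) = 0.9934
(~A | C) | E = a + b − a·b on (0.9934, 0.3000) = 0.9954
((C & F) & F) -> ((~A | C) | E)  [Kleene-Dienes: max(1−a, b)] with a=0.1552, b=0.9954 → 0.9954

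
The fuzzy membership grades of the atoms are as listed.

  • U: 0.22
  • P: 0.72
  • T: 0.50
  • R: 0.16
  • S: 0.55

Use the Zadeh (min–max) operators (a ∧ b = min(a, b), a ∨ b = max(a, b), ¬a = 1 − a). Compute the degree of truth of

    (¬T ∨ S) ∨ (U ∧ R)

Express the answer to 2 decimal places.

¬T = 1 − 0.50 = 0.50
¬T ∨ S = max(a, b) on (0.50, 0.55) = 0.55
U ∧ R = min(a, b) on (0.22, 0.16) = 0.16
(¬T ∨ S) ∨ (U ∧ R) = max(a, b) on (0.55, 0.16) = 0.55

0.55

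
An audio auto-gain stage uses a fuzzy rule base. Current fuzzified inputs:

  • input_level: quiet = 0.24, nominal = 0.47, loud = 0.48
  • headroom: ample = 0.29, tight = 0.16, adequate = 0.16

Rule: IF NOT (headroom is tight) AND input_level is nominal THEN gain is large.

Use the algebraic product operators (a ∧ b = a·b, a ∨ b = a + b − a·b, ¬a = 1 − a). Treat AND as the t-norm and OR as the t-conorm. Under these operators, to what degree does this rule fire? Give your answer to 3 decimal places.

firing strength: ¬tight=1−0.16=0.84, nominal=0.47; AND[a·b] → w = 0.3948

0.395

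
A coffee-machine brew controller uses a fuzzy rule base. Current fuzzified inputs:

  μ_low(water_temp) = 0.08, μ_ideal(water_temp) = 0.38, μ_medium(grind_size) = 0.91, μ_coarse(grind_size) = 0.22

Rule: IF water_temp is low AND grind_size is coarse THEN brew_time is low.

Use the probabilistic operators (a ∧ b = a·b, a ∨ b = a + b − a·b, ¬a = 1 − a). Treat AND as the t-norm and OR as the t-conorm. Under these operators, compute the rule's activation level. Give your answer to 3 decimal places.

firing strength: low=0.08, coarse=0.22; AND[a·b] → w = 0.0176

0.018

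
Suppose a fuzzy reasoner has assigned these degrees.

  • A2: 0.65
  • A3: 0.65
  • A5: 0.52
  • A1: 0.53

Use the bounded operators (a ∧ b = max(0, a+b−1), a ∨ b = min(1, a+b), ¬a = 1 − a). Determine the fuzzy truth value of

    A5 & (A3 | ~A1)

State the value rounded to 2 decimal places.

0.52

~A1 = 1 − 0.53 = 0.47
A3 | ~A1 = min(1, a+b) on (0.65, 0.47) = 1.00
A5 & (A3 | ~A1) = max(0, a+b−1) on (0.52, 1.00) = 0.52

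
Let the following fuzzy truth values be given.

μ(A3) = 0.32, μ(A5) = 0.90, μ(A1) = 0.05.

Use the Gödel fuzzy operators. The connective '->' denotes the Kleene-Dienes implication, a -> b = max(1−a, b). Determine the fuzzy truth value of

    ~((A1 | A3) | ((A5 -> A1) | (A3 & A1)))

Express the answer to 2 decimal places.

A1 | A3 = max(a, b) on (0.05, 0.32) = 0.32
A5 -> A1  [Kleene-Dienes: max(1−a, b)] with a=0.90, b=0.05 → 0.10
A3 & A1 = min(a, b) on (0.32, 0.05) = 0.05
(A5 -> A1) | (A3 & A1) = max(a, b) on (0.10, 0.05) = 0.10
(A1 | A3) | ((A5 -> A1) | (A3 & A1)) = max(a, b) on (0.32, 0.10) = 0.32
~((A1 | A3) | ((A5 -> A1) | (A3 & A1))) = 1 − 0.32 = 0.68

0.68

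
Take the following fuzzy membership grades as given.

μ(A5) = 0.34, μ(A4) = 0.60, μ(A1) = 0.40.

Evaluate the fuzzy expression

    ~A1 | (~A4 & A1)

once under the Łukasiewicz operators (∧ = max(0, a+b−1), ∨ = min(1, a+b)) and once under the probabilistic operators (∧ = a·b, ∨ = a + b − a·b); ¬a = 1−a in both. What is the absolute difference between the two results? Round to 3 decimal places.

Under Łukasiewicz:
  ~A1 = 1 − 0.40 = 0.60
  ~A4 = 1 − 0.60 = 0.40
  ~A4 & A1 = max(0, a+b−1) on (0.40, 0.40) = 0.00
  ~A1 | (~A4 & A1) = min(1, a+b) on (0.60, 0.00) = 0.60
  → value = 0.6000
Under probabilistic:
  ~A1 = 1 − 0.4000 = 0.6000
  ~A4 = 1 − 0.6000 = 0.4000
  ~A4 & A1 = a·b on (0.4000, 0.4000) = 0.1600
  ~A1 | (~A4 & A1) = a + b − a·b on (0.6000, 0.1600) = 0.6640
  → value = 0.6640
|0.6000 − 0.6640| = 0.064

0.064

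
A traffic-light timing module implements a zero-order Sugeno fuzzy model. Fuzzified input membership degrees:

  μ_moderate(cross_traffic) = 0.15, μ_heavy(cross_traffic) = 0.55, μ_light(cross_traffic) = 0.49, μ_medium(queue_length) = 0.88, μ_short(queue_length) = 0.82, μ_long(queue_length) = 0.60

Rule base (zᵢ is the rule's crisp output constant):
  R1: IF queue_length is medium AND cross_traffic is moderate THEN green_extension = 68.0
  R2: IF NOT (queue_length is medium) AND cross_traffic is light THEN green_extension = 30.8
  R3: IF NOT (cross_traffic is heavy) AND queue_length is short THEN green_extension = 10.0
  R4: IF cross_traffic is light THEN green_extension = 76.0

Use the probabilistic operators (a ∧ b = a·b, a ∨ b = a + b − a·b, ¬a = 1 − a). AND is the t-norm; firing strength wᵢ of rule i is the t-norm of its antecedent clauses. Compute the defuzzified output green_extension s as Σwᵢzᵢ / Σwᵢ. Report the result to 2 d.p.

49.26

R1 (z=68.0): medium=0.88, moderate=0.15; AND[a·b] → w = 0.1320
R2 (z=30.8): ¬medium=1−0.88=0.12, light=0.49; AND[a·b] → w = 0.0588
R3 (z=10.0): ¬heavy=1−0.55=0.45, short=0.82; AND[a·b] → w = 0.3690
R4 (z=76.0): light=0.49 → w = 0.4900
Weighted average = (0.1320·68.0 + 0.0588·30.8 + 0.3690·10.0 + 0.4900·76.0) / (0.1320 + 0.0588 + 0.3690 + 0.4900)
  = 51.7170 / 1.0498 = 49.26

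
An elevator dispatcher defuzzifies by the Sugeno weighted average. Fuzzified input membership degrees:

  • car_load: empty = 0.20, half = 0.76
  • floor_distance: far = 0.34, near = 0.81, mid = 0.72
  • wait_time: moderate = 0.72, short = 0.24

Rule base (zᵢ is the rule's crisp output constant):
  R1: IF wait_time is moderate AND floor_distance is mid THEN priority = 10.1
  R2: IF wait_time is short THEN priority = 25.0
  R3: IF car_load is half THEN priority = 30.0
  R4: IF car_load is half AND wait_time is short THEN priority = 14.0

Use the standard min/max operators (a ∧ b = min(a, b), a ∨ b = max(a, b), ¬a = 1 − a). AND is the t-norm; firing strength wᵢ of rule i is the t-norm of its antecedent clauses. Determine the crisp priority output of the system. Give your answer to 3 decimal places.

20.118

R1 (z=10.1): moderate=0.72, mid=0.72; AND[min(a, b)] → w = 0.72
R2 (z=25.0): short=0.24 → w = 0.24
R3 (z=30.0): half=0.76 → w = 0.76
R4 (z=14.0): half=0.76, short=0.24; AND[min(a, b)] → w = 0.24
Weighted average = (0.72·10.1 + 0.24·25.0 + 0.76·30.0 + 0.24·14.0) / (0.72 + 0.24 + 0.76 + 0.24)
  = 39.4320 / 1.9600 = 20.118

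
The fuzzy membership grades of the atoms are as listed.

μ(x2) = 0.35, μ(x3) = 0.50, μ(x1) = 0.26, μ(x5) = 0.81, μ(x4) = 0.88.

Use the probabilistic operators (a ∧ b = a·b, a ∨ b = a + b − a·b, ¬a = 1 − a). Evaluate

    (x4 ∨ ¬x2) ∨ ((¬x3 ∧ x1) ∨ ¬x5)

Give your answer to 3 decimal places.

¬x2 = 1 − 0.3500 = 0.6500
x4 ∨ ¬x2 = a + b − a·b on (0.8800, 0.6500) = 0.9580
¬x3 = 1 − 0.5000 = 0.5000
¬x3 ∧ x1 = a·b on (0.5000, 0.2600) = 0.1300
¬x5 = 1 − 0.8100 = 0.1900
(¬x3 ∧ x1) ∨ ¬x5 = a + b − a·b on (0.1300, 0.1900) = 0.2953
(x4 ∨ ¬x2) ∨ ((¬x3 ∧ x1) ∨ ¬x5) = a + b − a·b on (0.9580, 0.2953) = 0.9704

0.970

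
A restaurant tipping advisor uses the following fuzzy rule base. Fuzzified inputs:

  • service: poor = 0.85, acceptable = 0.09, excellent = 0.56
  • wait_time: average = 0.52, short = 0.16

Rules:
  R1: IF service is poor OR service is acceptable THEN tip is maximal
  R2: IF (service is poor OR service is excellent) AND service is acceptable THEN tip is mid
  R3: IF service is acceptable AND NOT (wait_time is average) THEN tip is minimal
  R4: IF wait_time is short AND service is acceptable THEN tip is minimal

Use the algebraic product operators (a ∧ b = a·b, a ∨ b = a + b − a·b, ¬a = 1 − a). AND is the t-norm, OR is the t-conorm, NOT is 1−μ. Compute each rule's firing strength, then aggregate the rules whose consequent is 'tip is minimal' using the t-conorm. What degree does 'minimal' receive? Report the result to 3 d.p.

0.057

R1: poor=0.85, acceptable=0.09; OR[a + b − a·b] → w = 0.8635
R2: (poor=0.85 OR excellent=0.56) = 0.9340; AND[a·b] with acceptable=0.09 → w = 0.0841
R3: acceptable=0.09, ¬average=1−0.52=0.48; AND[a·b] → w = 0.0432
R4: short=0.16, acceptable=0.09; AND[a·b] → w = 0.0144
Rules with consequent 'minimal': {R3, R4} → strengths 0.0432, 0.0144
Aggregate via t-conorm [a + b − a·b]: 0.0570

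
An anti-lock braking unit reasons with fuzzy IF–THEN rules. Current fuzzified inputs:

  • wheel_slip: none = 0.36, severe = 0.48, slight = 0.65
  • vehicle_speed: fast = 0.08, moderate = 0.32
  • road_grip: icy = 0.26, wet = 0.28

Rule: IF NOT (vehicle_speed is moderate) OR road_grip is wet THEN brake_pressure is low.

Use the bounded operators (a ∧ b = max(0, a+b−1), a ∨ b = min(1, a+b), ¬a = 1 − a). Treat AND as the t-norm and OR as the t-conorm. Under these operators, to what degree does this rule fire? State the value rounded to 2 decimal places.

firing strength: ¬moderate=1−0.32=0.68, wet=0.28; OR[min(1, a+b)] → w = 0.96

0.96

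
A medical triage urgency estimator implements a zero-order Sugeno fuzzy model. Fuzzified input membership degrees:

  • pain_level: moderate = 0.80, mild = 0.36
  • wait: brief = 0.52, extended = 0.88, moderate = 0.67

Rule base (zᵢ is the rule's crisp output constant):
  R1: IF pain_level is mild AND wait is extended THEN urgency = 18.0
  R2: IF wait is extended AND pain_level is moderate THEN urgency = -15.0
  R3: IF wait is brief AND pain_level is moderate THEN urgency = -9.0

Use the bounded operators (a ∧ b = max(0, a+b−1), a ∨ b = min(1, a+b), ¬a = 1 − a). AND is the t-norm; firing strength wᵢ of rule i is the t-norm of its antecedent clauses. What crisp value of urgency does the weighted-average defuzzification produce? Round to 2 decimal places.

R1 (z=18.0): mild=0.36, extended=0.88; AND[max(0, a+b−1)] → w = 0.24
R2 (z=-15.0): extended=0.88, moderate=0.80; AND[max(0, a+b−1)] → w = 0.68
R3 (z=-9.0): brief=0.52, moderate=0.80; AND[max(0, a+b−1)] → w = 0.32
Weighted average = (0.24·18.0 + 0.68·-15.0 + 0.32·-9.0) / (0.24 + 0.68 + 0.32)
  = -8.7600 / 1.2400 = -7.06

-7.06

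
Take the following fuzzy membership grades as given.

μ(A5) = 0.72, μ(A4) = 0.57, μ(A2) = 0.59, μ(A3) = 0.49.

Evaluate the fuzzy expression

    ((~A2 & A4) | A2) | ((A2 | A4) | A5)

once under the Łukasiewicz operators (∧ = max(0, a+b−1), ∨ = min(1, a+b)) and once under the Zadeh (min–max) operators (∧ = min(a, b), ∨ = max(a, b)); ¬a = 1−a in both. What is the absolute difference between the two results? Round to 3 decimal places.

0.280

Under Łukasiewicz:
  ~A2 = 1 − 0.59 = 0.41
  ~A2 & A4 = max(0, a+b−1) on (0.41, 0.57) = 0.00
  (~A2 & A4) | A2 = min(1, a+b) on (0.00, 0.59) = 0.59
  A2 | A4 = min(1, a+b) on (0.59, 0.57) = 1.00
  (A2 | A4) | A5 = min(1, a+b) on (1.00, 0.72) = 1.00
  ((~A2 & A4) | A2) | ((A2 | A4) | A5) = min(1, a+b) on (0.59, 1.00) = 1.00
  → value = 1.0000
Under Zadeh (min–max):
  ~A2 = 1 − 0.59 = 0.41
  ~A2 & A4 = min(a, b) on (0.41, 0.57) = 0.41
  (~A2 & A4) | A2 = max(a, b) on (0.41, 0.59) = 0.59
  A2 | A4 = max(a, b) on (0.59, 0.57) = 0.59
  (A2 | A4) | A5 = max(a, b) on (0.59, 0.72) = 0.72
  ((~A2 & A4) | A2) | ((A2 | A4) | A5) = max(a, b) on (0.59, 0.72) = 0.72
  → value = 0.7200
|1.0000 − 0.7200| = 0.280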